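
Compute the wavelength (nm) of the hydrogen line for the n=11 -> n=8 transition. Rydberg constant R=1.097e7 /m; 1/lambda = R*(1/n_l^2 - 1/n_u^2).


1/lambda = R * (1/n_l^2 - 1/n_u^2)
= 1.097e7 * (1/8^2 - 1/11^2)
= 1.097e7 * (0.015625 - 0.008264)
= 1.097e7 * 0.007361
= 8.0745e+04 /m
lambda = 1 / 8.0745e+04 = 12384.6535 nm

12384.6535


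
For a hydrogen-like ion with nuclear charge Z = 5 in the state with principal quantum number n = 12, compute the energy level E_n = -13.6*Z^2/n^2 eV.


E_n = -13.6 * Z^2 / n^2
= -13.6 * 5^2 / 12^2
= -13.6 * 25 / 144
= -2.3611 eV

-2.3611


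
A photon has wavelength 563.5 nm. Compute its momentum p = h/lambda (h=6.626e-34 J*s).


p = h / lambda
= 6.626e-34 / (563.5e-9)
= 6.626e-34 / 5.6350e-07
= 1.1759e-27 kg*m/s

1.1759e-27


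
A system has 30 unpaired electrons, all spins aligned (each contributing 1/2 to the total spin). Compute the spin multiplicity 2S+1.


Total spin S = N * (1/2) = 30 * 0.5 = 15.0
Spin multiplicity = 2S + 1
= 2 * 15.0 + 1
= 31

31


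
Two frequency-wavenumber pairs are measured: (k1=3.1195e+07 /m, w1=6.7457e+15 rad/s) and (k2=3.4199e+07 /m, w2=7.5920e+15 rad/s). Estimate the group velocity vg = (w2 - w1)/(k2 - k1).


vg = (w2 - w1) / (k2 - k1)
= (7.5920e+15 - 6.7457e+15) / (3.4199e+07 - 3.1195e+07)
= 8.4630e+14 / 3.0040e+06
= 2.8172e+08 m/s

2.8172e+08


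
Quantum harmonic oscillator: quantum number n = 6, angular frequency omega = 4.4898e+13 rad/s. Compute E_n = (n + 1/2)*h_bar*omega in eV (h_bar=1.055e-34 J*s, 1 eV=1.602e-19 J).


E = (n + 1/2) * h_bar * omega
= (6 + 0.5) * 1.055e-34 * 4.4898e+13
= 6.5 * 4.7367e-21
= 3.0789e-20 J
= 0.1922 eV

0.1922


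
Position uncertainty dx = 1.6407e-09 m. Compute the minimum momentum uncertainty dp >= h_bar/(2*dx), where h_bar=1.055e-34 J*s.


dp = h_bar / (2 * dx)
= 1.055e-34 / (2 * 1.6407e-09)
= 1.055e-34 / 3.2814e-09
= 3.2151e-26 kg*m/s

3.2151e-26


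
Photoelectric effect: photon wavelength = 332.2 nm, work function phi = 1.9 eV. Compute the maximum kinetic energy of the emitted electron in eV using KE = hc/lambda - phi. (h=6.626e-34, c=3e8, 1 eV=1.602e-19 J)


E_photon = hc / lambda
= (6.626e-34)(3e8) / (332.2e-9)
= 5.9837e-19 J
= 3.7352 eV
KE = E_photon - phi
= 3.7352 - 1.9
= 1.8352 eV

1.8352


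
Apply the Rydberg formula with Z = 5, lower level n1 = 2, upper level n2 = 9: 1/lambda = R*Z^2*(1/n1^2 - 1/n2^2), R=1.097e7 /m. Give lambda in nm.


1/lambda = R * Z^2 * (1/n1^2 - 1/n2^2)
= 1.097e7 * 5^2 * (1/2^2 - 1/9^2)
= 1.097e7 * 25 * (0.25 - 0.012346)
= 6.5177e+07 /m
lambda = 1 / 6.5177e+07
= 15.3429 nm

15.3429


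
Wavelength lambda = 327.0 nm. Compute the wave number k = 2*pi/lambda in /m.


k = 2 * pi / lambda
= 6.2832 / (327.0e-9)
= 6.2832 / 3.2700e-07
= 1.9215e+07 /m

1.9215e+07


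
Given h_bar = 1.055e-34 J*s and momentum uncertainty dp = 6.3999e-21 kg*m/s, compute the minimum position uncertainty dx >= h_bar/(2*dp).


dx = h_bar / (2 * dp)
= 1.055e-34 / (2 * 6.3999e-21)
= 1.055e-34 / 1.2800e-20
= 8.2423e-15 m

8.2423e-15


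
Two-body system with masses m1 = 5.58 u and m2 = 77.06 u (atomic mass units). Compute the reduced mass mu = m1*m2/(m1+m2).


mu = m1 * m2 / (m1 + m2)
= 5.58 * 77.06 / (5.58 + 77.06)
= 429.9948 / 82.64
= 5.2032 u

5.2032


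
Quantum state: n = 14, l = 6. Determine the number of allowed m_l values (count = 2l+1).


m_l ranges from -l to +l in integer steps
So m_l goes from -6 to +6
Count = 2l + 1 = 2*6 + 1
= 13

13


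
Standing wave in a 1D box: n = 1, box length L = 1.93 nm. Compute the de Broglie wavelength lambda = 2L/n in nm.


lambda = 2L / n
= 2 * 1.93 / 1
= 3.86 / 1
= 3.86 nm

3.86


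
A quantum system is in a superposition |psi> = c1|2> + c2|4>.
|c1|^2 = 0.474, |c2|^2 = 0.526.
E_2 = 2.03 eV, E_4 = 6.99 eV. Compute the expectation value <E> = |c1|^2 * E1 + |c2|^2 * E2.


<E> = |c1|^2 * E1 + |c2|^2 * E2
= 0.474 * 2.03 + 0.526 * 6.99
= 0.9622 + 3.6767
= 4.639 eV

4.639


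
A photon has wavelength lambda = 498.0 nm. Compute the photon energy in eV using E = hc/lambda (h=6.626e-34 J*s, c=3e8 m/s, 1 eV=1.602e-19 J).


E = hc / lambda
= (6.626e-34)(3e8) / (498.0e-9)
= 1.9878e-25 / 4.9800e-07
= 3.9916e-19 J
Converting to eV: 3.9916e-19 / 1.602e-19
= 2.4916 eV

2.4916


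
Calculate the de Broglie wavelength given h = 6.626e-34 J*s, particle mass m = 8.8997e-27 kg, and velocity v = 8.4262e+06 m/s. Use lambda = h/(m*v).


lambda = h / (m * v)
= 6.626e-34 / (8.8997e-27 * 8.4262e+06)
= 6.626e-34 / 7.4991e-20
= 8.8358e-15 m

8.8358e-15


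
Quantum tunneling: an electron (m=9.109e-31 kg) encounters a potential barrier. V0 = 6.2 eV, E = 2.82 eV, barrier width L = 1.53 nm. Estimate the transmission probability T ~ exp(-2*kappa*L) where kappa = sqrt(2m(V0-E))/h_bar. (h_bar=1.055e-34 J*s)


V0 - E = 3.38 eV = 5.4148e-19 J
kappa = sqrt(2 * m * (V0-E)) / h_bar
= sqrt(2 * 9.109e-31 * 5.4148e-19) / 1.055e-34
= 9.4143e+09 /m
2*kappa*L = 2 * 9.4143e+09 * 1.53e-9
= 28.8077
T = exp(-28.8077) = 3.082941e-13

3.082941e-13


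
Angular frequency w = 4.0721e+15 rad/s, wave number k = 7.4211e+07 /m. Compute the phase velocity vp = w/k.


vp = w / k
= 4.0721e+15 / 7.4211e+07
= 5.4872e+07 m/s

5.4872e+07


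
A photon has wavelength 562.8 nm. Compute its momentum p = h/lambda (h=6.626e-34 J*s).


p = h / lambda
= 6.626e-34 / (562.8e-9)
= 6.626e-34 / 5.6280e-07
= 1.1773e-27 kg*m/s

1.1773e-27


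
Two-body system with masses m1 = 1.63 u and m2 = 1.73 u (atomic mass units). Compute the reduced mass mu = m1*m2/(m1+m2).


mu = m1 * m2 / (m1 + m2)
= 1.63 * 1.73 / (1.63 + 1.73)
= 2.8199 / 3.36
= 0.8393 u

0.8393


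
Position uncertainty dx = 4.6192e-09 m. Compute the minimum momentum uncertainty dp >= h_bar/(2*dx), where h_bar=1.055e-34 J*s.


dp = h_bar / (2 * dx)
= 1.055e-34 / (2 * 4.6192e-09)
= 1.055e-34 / 9.2384e-09
= 1.1420e-26 kg*m/s

1.1420e-26


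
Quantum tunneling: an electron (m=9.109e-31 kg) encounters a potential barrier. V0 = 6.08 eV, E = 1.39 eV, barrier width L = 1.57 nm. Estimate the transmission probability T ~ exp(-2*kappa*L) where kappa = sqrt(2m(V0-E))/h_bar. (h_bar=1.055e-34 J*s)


V0 - E = 4.69 eV = 7.5134e-19 J
kappa = sqrt(2 * m * (V0-E)) / h_bar
= sqrt(2 * 9.109e-31 * 7.5134e-19) / 1.055e-34
= 1.1090e+10 /m
2*kappa*L = 2 * 1.1090e+10 * 1.57e-9
= 34.8213
T = exp(-34.8213) = 7.538647e-16

7.538647e-16


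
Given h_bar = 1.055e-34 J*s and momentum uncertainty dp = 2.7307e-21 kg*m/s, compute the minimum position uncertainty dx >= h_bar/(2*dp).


dx = h_bar / (2 * dp)
= 1.055e-34 / (2 * 2.7307e-21)
= 1.055e-34 / 5.4614e-21
= 1.9317e-14 m

1.9317e-14


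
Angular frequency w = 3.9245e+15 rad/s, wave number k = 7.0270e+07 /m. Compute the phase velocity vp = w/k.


vp = w / k
= 3.9245e+15 / 7.0270e+07
= 5.5849e+07 m/s

5.5849e+07


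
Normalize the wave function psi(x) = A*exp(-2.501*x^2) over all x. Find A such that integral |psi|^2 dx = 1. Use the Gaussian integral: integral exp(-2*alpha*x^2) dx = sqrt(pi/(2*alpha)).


integral |psi|^2 dx = A^2 * sqrt(pi/(2*alpha)) = 1
A^2 = sqrt(2*alpha/pi)
= sqrt(2 * 2.501 / pi)
= 1.261819
A = sqrt(1.261819)
= 1.1233

1.1233


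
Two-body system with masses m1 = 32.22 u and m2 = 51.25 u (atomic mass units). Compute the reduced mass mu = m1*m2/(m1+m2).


mu = m1 * m2 / (m1 + m2)
= 32.22 * 51.25 / (32.22 + 51.25)
= 1651.275 / 83.47
= 19.7829 u

19.7829


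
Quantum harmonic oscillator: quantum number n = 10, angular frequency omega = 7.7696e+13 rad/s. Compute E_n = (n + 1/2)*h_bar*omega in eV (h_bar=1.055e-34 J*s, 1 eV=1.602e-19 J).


E = (n + 1/2) * h_bar * omega
= (10 + 0.5) * 1.055e-34 * 7.7696e+13
= 10.5 * 8.1969e-21
= 8.6068e-20 J
= 0.5373 eV

0.5373


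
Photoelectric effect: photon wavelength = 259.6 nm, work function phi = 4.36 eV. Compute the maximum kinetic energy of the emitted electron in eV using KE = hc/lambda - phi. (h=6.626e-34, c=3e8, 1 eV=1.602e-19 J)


E_photon = hc / lambda
= (6.626e-34)(3e8) / (259.6e-9)
= 7.6572e-19 J
= 4.7798 eV
KE = E_photon - phi
= 4.7798 - 4.36
= 0.4198 eV

0.4198


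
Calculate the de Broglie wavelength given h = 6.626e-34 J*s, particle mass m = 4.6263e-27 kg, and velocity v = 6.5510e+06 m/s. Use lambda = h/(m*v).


lambda = h / (m * v)
= 6.626e-34 / (4.6263e-27 * 6.5510e+06)
= 6.626e-34 / 3.0307e-20
= 2.1863e-14 m

2.1863e-14


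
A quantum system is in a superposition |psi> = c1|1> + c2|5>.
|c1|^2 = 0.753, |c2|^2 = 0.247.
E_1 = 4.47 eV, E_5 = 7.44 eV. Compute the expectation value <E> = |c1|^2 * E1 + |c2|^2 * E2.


<E> = |c1|^2 * E1 + |c2|^2 * E2
= 0.753 * 4.47 + 0.247 * 7.44
= 3.3659 + 1.8377
= 5.2036 eV

5.2036


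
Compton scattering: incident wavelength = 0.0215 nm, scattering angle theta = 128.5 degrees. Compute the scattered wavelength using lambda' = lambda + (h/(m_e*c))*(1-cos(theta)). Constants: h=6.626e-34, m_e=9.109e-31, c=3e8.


Compton wavelength: h/(m_e*c) = 2.4247e-12 m
d_lambda = 2.4247e-12 * (1 - cos(128.5 deg))
= 2.4247e-12 * 1.622515
= 3.9341e-12 m = 0.003934 nm
lambda' = 0.0215 + 0.003934
= 0.025434 nm

0.025434


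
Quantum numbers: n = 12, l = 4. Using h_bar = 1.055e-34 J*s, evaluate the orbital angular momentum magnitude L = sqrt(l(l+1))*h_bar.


L = sqrt(l*(l+1)) * h_bar
= sqrt(4 * 5) * 1.055e-34
= sqrt(20) * 1.055e-34
= 4.4721 * 1.055e-34
= 4.7181e-34 J*s

4.7181e-34


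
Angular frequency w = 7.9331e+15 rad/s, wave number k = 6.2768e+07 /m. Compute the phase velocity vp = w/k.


vp = w / k
= 7.9331e+15 / 6.2768e+07
= 1.2639e+08 m/s

1.2639e+08


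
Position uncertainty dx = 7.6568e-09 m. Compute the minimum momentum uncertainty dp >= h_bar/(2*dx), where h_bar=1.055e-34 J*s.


dp = h_bar / (2 * dx)
= 1.055e-34 / (2 * 7.6568e-09)
= 1.055e-34 / 1.5314e-08
= 6.8893e-27 kg*m/s

6.8893e-27


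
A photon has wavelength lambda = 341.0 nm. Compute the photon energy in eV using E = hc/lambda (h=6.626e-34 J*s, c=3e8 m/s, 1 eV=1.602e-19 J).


E = hc / lambda
= (6.626e-34)(3e8) / (341.0e-9)
= 1.9878e-25 / 3.4100e-07
= 5.8293e-19 J
Converting to eV: 5.8293e-19 / 1.602e-19
= 3.6388 eV

3.6388


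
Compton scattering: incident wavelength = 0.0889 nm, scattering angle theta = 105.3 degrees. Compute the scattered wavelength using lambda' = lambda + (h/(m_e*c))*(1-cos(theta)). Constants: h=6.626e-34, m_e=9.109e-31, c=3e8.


Compton wavelength: h/(m_e*c) = 2.4247e-12 m
d_lambda = 2.4247e-12 * (1 - cos(105.3 deg))
= 2.4247e-12 * 1.263873
= 3.0645e-12 m = 0.003065 nm
lambda' = 0.0889 + 0.003065
= 0.091965 nm

0.091965


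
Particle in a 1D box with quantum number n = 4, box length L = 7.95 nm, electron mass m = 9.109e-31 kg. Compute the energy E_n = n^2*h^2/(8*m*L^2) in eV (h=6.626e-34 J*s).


E = n^2 * h^2 / (8 * m * L^2)
= 4^2 * (6.626e-34)^2 / (8 * 9.109e-31 * (7.95e-9)^2)
= 16 * 4.3904e-67 / (8 * 9.109e-31 * 6.3203e-17)
= 1.5252e-20 J
= 0.0952 eV

0.0952


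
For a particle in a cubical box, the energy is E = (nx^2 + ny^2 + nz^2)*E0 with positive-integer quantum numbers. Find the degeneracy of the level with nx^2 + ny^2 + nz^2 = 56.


Enumerate all (nx, ny, nz) with nx^2 + ny^2 + nz^2 = 56:
(2,4,6)
(2,6,4)
(4,2,6)
(4,6,2)
(6,2,4)
(6,4,2)
Total degeneracy = 6

6


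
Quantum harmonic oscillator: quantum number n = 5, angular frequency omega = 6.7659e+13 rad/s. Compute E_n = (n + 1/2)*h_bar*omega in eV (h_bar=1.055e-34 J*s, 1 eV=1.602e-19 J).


E = (n + 1/2) * h_bar * omega
= (5 + 0.5) * 1.055e-34 * 6.7659e+13
= 5.5 * 7.1380e-21
= 3.9259e-20 J
= 0.2451 eV

0.2451


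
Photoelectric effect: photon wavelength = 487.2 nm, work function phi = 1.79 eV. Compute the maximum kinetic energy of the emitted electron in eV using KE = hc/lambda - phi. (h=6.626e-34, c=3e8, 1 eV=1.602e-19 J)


E_photon = hc / lambda
= (6.626e-34)(3e8) / (487.2e-9)
= 4.0800e-19 J
= 2.5468 eV
KE = E_photon - phi
= 2.5468 - 1.79
= 0.7568 eV

0.7568


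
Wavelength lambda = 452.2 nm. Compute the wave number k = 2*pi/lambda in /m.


k = 2 * pi / lambda
= 6.2832 / (452.2e-9)
= 6.2832 / 4.5220e-07
= 1.3895e+07 /m

1.3895e+07


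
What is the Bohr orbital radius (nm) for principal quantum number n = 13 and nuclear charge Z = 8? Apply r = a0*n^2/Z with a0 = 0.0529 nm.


r = a0 * n^2 / Z
= 0.0529 * 13^2 / 8
= 0.0529 * 169 / 8
= 1.1175 nm

1.1175


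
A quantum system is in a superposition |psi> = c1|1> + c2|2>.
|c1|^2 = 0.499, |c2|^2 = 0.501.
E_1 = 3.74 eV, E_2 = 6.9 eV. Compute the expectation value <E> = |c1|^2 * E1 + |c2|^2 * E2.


<E> = |c1|^2 * E1 + |c2|^2 * E2
= 0.499 * 3.74 + 0.501 * 6.9
= 1.8663 + 3.4569
= 5.3232 eV

5.3232


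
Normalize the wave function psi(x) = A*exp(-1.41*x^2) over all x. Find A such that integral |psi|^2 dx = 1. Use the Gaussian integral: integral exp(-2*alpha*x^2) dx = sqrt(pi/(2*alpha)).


integral |psi|^2 dx = A^2 * sqrt(pi/(2*alpha)) = 1
A^2 = sqrt(2*alpha/pi)
= sqrt(2 * 1.41 / pi)
= 0.947435
A = sqrt(0.947435)
= 0.9734

0.9734


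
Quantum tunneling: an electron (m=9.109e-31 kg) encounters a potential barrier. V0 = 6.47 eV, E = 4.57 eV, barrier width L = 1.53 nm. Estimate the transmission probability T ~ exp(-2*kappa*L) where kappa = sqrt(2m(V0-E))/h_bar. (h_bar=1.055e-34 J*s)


V0 - E = 1.9 eV = 3.0438e-19 J
kappa = sqrt(2 * m * (V0-E)) / h_bar
= sqrt(2 * 9.109e-31 * 3.0438e-19) / 1.055e-34
= 7.0584e+09 /m
2*kappa*L = 2 * 7.0584e+09 * 1.53e-9
= 21.5987
T = exp(-21.5987) = 4.166861e-10

4.166861e-10


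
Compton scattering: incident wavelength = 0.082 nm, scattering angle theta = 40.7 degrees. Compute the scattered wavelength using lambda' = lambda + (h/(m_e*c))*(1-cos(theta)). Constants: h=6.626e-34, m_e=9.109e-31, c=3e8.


Compton wavelength: h/(m_e*c) = 2.4247e-12 m
d_lambda = 2.4247e-12 * (1 - cos(40.7 deg))
= 2.4247e-12 * 0.241866
= 5.8645e-13 m = 0.000586 nm
lambda' = 0.082 + 0.000586
= 0.082586 nm

0.082586


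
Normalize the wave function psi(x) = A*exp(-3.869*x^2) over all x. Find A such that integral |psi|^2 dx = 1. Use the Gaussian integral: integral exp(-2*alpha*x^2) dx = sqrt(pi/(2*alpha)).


integral |psi|^2 dx = A^2 * sqrt(pi/(2*alpha)) = 1
A^2 = sqrt(2*alpha/pi)
= sqrt(2 * 3.869 / pi)
= 1.569421
A = sqrt(1.569421)
= 1.2528

1.2528


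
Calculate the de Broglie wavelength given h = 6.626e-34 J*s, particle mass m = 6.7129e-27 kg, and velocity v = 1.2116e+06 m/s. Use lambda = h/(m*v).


lambda = h / (m * v)
= 6.626e-34 / (6.7129e-27 * 1.2116e+06)
= 6.626e-34 / 8.1333e-21
= 8.1467e-14 m

8.1467e-14


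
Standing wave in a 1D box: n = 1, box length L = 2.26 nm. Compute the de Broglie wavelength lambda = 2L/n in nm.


lambda = 2L / n
= 2 * 2.26 / 1
= 4.52 / 1
= 4.52 nm

4.52


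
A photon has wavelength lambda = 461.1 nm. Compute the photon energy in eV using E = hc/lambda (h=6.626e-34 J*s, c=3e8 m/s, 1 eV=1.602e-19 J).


E = hc / lambda
= (6.626e-34)(3e8) / (461.1e-9)
= 1.9878e-25 / 4.6110e-07
= 4.3110e-19 J
Converting to eV: 4.3110e-19 / 1.602e-19
= 2.691 eV

2.691


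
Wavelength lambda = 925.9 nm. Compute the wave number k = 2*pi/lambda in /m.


k = 2 * pi / lambda
= 6.2832 / (925.9e-9)
= 6.2832 / 9.2590e-07
= 6.7860e+06 /m

6.7860e+06


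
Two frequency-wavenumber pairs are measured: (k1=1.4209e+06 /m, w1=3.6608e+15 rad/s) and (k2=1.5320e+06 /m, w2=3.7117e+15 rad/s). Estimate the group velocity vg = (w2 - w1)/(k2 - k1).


vg = (w2 - w1) / (k2 - k1)
= (3.7117e+15 - 3.6608e+15) / (1.5320e+06 - 1.4209e+06)
= 5.0900e+13 / 1.1110e+05
= 4.5815e+08 m/s

4.5815e+08


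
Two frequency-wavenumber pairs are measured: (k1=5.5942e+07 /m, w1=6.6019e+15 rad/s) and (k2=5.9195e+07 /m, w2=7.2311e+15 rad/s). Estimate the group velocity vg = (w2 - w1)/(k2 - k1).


vg = (w2 - w1) / (k2 - k1)
= (7.2311e+15 - 6.6019e+15) / (5.9195e+07 - 5.5942e+07)
= 6.2920e+14 / 3.2530e+06
= 1.9342e+08 m/s

1.9342e+08


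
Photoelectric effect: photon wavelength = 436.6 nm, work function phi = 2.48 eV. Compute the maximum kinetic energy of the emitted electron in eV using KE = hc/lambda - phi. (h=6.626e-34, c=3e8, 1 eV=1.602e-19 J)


E_photon = hc / lambda
= (6.626e-34)(3e8) / (436.6e-9)
= 4.5529e-19 J
= 2.842 eV
KE = E_photon - phi
= 2.842 - 2.48
= 0.362 eV

0.362


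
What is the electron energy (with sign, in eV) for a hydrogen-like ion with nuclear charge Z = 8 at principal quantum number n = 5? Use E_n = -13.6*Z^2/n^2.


E_n = -13.6 * Z^2 / n^2
= -13.6 * 8^2 / 5^2
= -13.6 * 64 / 25
= -34.816 eV

-34.816


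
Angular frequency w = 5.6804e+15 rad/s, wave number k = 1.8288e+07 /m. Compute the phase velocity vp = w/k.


vp = w / k
= 5.6804e+15 / 1.8288e+07
= 3.1061e+08 m/s

3.1061e+08


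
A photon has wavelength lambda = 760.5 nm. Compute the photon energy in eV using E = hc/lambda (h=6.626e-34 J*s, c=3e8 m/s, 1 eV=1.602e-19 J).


E = hc / lambda
= (6.626e-34)(3e8) / (760.5e-9)
= 1.9878e-25 / 7.6050e-07
= 2.6138e-19 J
Converting to eV: 2.6138e-19 / 1.602e-19
= 1.6316 eV

1.6316


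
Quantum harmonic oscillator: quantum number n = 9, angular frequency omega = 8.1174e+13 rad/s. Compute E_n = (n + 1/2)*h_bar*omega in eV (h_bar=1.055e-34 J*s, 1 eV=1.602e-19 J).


E = (n + 1/2) * h_bar * omega
= (9 + 0.5) * 1.055e-34 * 8.1174e+13
= 9.5 * 8.5639e-21
= 8.1357e-20 J
= 0.5078 eV

0.5078


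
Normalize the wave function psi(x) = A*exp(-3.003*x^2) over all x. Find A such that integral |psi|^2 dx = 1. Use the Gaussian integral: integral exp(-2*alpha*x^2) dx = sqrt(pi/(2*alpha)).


integral |psi|^2 dx = A^2 * sqrt(pi/(2*alpha)) = 1
A^2 = sqrt(2*alpha/pi)
= sqrt(2 * 3.003 / pi)
= 1.382667
A = sqrt(1.382667)
= 1.1759

1.1759


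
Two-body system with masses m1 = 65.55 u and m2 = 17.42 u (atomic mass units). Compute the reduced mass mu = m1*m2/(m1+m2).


mu = m1 * m2 / (m1 + m2)
= 65.55 * 17.42 / (65.55 + 17.42)
= 1141.881 / 82.97
= 13.7626 u

13.7626


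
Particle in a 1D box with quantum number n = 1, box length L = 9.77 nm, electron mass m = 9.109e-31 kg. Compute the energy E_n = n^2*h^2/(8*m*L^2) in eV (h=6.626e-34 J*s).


E = n^2 * h^2 / (8 * m * L^2)
= 1^2 * (6.626e-34)^2 / (8 * 9.109e-31 * (9.77e-9)^2)
= 1 * 4.3904e-67 / (8 * 9.109e-31 * 9.5453e-17)
= 6.3118e-22 J
= 0.0039 eV

0.0039


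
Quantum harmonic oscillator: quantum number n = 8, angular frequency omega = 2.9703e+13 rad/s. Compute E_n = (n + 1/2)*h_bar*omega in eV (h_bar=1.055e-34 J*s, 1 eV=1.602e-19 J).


E = (n + 1/2) * h_bar * omega
= (8 + 0.5) * 1.055e-34 * 2.9703e+13
= 8.5 * 3.1337e-21
= 2.6636e-20 J
= 0.1663 eV

0.1663


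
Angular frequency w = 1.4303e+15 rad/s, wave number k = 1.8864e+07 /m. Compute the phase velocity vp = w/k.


vp = w / k
= 1.4303e+15 / 1.8864e+07
= 7.5822e+07 m/s

7.5822e+07


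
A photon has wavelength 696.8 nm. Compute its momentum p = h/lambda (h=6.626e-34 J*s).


p = h / lambda
= 6.626e-34 / (696.8e-9)
= 6.626e-34 / 6.9680e-07
= 9.5092e-28 kg*m/s

9.5092e-28


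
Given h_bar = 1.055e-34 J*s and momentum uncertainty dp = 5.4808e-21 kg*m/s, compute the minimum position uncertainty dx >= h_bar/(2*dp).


dx = h_bar / (2 * dp)
= 1.055e-34 / (2 * 5.4808e-21)
= 1.055e-34 / 1.0962e-20
= 9.6245e-15 m

9.6245e-15


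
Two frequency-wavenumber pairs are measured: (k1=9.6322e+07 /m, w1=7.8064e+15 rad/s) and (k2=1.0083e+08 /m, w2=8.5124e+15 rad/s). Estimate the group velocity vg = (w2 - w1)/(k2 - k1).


vg = (w2 - w1) / (k2 - k1)
= (8.5124e+15 - 7.8064e+15) / (1.0083e+08 - 9.6322e+07)
= 7.0600e+14 / 4.5080e+06
= 1.5661e+08 m/s

1.5661e+08


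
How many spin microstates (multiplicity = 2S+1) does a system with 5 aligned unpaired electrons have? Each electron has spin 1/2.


Total spin S = N * (1/2) = 5 * 0.5 = 2.5
Spin multiplicity = 2S + 1
= 2 * 2.5 + 1
= 6

6


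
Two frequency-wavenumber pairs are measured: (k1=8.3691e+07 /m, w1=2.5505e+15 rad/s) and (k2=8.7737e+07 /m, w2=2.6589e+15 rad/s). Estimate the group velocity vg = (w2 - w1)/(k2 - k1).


vg = (w2 - w1) / (k2 - k1)
= (2.6589e+15 - 2.5505e+15) / (8.7737e+07 - 8.3691e+07)
= 1.0840e+14 / 4.0460e+06
= 2.6792e+07 m/s

2.6792e+07


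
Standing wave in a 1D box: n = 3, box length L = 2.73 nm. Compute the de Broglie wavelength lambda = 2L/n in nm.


lambda = 2L / n
= 2 * 2.73 / 3
= 5.46 / 3
= 1.82 nm

1.82


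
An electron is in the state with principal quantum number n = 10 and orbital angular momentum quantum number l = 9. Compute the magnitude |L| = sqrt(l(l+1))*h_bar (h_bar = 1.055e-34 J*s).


L = sqrt(l*(l+1)) * h_bar
= sqrt(9 * 10) * 1.055e-34
= sqrt(90) * 1.055e-34
= 9.4868 * 1.055e-34
= 1.0009e-33 J*s

1.0009e-33


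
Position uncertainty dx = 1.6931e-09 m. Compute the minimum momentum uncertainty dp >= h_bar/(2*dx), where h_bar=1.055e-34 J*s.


dp = h_bar / (2 * dx)
= 1.055e-34 / (2 * 1.6931e-09)
= 1.055e-34 / 3.3862e-09
= 3.1156e-26 kg*m/s

3.1156e-26


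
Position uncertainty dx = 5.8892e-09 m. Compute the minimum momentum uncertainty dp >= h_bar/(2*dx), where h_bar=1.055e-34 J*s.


dp = h_bar / (2 * dx)
= 1.055e-34 / (2 * 5.8892e-09)
= 1.055e-34 / 1.1778e-08
= 8.9571e-27 kg*m/s

8.9571e-27


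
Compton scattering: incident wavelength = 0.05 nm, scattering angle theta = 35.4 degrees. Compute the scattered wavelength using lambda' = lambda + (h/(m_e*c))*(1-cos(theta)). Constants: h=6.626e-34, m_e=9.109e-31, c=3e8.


Compton wavelength: h/(m_e*c) = 2.4247e-12 m
d_lambda = 2.4247e-12 * (1 - cos(35.4 deg))
= 2.4247e-12 * 0.184872
= 4.4826e-13 m = 0.000448 nm
lambda' = 0.05 + 0.000448
= 0.050448 nm

0.050448


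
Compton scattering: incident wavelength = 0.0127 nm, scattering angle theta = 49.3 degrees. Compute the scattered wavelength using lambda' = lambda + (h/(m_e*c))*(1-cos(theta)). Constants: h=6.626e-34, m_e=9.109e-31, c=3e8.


Compton wavelength: h/(m_e*c) = 2.4247e-12 m
d_lambda = 2.4247e-12 * (1 - cos(49.3 deg))
= 2.4247e-12 * 0.347902
= 8.4356e-13 m = 0.000844 nm
lambda' = 0.0127 + 0.000844
= 0.013544 nm

0.013544


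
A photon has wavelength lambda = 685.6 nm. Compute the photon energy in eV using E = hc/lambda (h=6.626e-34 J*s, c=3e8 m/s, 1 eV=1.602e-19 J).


E = hc / lambda
= (6.626e-34)(3e8) / (685.6e-9)
= 1.9878e-25 / 6.8560e-07
= 2.8994e-19 J
Converting to eV: 2.8994e-19 / 1.602e-19
= 1.8098 eV

1.8098


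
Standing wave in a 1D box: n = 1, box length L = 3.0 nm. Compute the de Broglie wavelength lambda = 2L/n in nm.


lambda = 2L / n
= 2 * 3.0 / 1
= 6.0 / 1
= 6.0 nm

6.0


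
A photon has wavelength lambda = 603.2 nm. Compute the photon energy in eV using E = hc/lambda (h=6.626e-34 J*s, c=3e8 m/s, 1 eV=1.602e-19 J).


E = hc / lambda
= (6.626e-34)(3e8) / (603.2e-9)
= 1.9878e-25 / 6.0320e-07
= 3.2954e-19 J
Converting to eV: 3.2954e-19 / 1.602e-19
= 2.0571 eV

2.0571


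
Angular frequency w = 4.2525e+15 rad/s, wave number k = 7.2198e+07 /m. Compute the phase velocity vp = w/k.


vp = w / k
= 4.2525e+15 / 7.2198e+07
= 5.8901e+07 m/s

5.8901e+07


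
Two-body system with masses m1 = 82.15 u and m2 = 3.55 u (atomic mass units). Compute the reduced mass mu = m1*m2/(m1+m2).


mu = m1 * m2 / (m1 + m2)
= 82.15 * 3.55 / (82.15 + 3.55)
= 291.6325 / 85.7
= 3.4029 u

3.4029


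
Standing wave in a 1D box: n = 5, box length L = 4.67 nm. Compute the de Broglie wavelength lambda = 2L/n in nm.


lambda = 2L / n
= 2 * 4.67 / 5
= 9.34 / 5
= 1.868 nm

1.868


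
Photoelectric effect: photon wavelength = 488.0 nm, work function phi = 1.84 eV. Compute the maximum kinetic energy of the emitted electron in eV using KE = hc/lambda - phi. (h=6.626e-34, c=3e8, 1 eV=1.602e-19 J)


E_photon = hc / lambda
= (6.626e-34)(3e8) / (488.0e-9)
= 4.0734e-19 J
= 2.5427 eV
KE = E_photon - phi
= 2.5427 - 1.84
= 0.7027 eV

0.7027


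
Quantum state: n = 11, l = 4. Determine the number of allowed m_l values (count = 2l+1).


m_l ranges from -l to +l in integer steps
So m_l goes from -4 to +4
Count = 2l + 1 = 2*4 + 1
= 9

9


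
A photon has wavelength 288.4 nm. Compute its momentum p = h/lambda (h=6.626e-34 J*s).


p = h / lambda
= 6.626e-34 / (288.4e-9)
= 6.626e-34 / 2.8840e-07
= 2.2975e-27 kg*m/s

2.2975e-27


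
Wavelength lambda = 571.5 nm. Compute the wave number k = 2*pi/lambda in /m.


k = 2 * pi / lambda
= 6.2832 / (571.5e-9)
= 6.2832 / 5.7150e-07
= 1.0994e+07 /m

1.0994e+07


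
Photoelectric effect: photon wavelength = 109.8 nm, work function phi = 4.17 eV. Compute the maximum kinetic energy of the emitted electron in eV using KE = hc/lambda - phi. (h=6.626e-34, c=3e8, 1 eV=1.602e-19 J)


E_photon = hc / lambda
= (6.626e-34)(3e8) / (109.8e-9)
= 1.8104e-18 J
= 11.3008 eV
KE = E_photon - phi
= 11.3008 - 4.17
= 7.1308 eV

7.1308


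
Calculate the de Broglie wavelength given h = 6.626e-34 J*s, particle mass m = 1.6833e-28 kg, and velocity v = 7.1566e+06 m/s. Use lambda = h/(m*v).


lambda = h / (m * v)
= 6.626e-34 / (1.6833e-28 * 7.1566e+06)
= 6.626e-34 / 1.2047e-21
= 5.5003e-13 m

5.5003e-13


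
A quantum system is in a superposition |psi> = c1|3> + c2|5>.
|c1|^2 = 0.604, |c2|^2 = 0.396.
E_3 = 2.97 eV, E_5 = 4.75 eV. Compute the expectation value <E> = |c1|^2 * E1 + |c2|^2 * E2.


<E> = |c1|^2 * E1 + |c2|^2 * E2
= 0.604 * 2.97 + 0.396 * 4.75
= 1.7939 + 1.881
= 3.6749 eV

3.6749


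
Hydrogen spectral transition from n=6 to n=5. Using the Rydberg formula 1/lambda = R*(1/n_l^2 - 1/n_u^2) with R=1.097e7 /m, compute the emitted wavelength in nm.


1/lambda = R * (1/n_l^2 - 1/n_u^2)
= 1.097e7 * (1/5^2 - 1/6^2)
= 1.097e7 * (0.04 - 0.027778)
= 1.097e7 * 0.012222
= 1.3408e+05 /m
lambda = 1 / 1.3408e+05 = 7458.3575 nm

7458.3575


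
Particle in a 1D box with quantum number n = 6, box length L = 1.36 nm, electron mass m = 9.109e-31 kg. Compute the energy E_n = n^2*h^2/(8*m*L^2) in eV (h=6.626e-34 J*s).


E = n^2 * h^2 / (8 * m * L^2)
= 6^2 * (6.626e-34)^2 / (8 * 9.109e-31 * (1.36e-9)^2)
= 36 * 4.3904e-67 / (8 * 9.109e-31 * 1.8496e-18)
= 1.1726e-18 J
= 7.3199 eV

7.3199


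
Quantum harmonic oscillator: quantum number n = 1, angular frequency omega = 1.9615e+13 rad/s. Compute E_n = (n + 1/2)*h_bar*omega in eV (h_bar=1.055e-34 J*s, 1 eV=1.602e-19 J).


E = (n + 1/2) * h_bar * omega
= (1 + 0.5) * 1.055e-34 * 1.9615e+13
= 1.5 * 2.0694e-21
= 3.1041e-21 J
= 0.0194 eV

0.0194


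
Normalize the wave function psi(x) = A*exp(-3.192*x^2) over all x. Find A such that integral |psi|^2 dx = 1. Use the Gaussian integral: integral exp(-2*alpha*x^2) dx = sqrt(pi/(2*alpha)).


integral |psi|^2 dx = A^2 * sqrt(pi/(2*alpha)) = 1
A^2 = sqrt(2*alpha/pi)
= sqrt(2 * 3.192 / pi)
= 1.425514
A = sqrt(1.425514)
= 1.1939

1.1939


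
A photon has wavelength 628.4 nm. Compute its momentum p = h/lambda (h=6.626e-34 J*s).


p = h / lambda
= 6.626e-34 / (628.4e-9)
= 6.626e-34 / 6.2840e-07
= 1.0544e-27 kg*m/s

1.0544e-27


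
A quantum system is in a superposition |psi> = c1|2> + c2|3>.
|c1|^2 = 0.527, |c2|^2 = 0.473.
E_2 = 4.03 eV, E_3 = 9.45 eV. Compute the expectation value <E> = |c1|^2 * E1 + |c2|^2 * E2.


<E> = |c1|^2 * E1 + |c2|^2 * E2
= 0.527 * 4.03 + 0.473 * 9.45
= 2.1238 + 4.4698
= 6.5937 eV

6.5937


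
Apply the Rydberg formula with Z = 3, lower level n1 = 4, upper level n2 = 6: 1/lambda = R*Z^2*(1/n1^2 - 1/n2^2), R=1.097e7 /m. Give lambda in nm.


1/lambda = R * Z^2 * (1/n1^2 - 1/n2^2)
= 1.097e7 * 3^2 * (1/4^2 - 1/6^2)
= 1.097e7 * 9 * (0.0625 - 0.027778)
= 3.4281e+06 /m
lambda = 1 / 3.4281e+06
= 291.7046 nm

291.7046


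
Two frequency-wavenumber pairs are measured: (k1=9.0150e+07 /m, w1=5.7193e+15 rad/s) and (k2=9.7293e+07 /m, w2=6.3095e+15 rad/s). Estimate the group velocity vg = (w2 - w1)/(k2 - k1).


vg = (w2 - w1) / (k2 - k1)
= (6.3095e+15 - 5.7193e+15) / (9.7293e+07 - 9.0150e+07)
= 5.9020e+14 / 7.1430e+06
= 8.2626e+07 m/s

8.2626e+07


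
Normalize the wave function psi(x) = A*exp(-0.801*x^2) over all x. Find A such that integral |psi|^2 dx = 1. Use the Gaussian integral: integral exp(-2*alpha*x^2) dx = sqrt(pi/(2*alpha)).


integral |psi|^2 dx = A^2 * sqrt(pi/(2*alpha)) = 1
A^2 = sqrt(2*alpha/pi)
= sqrt(2 * 0.801 / pi)
= 0.714096
A = sqrt(0.714096)
= 0.845

0.845


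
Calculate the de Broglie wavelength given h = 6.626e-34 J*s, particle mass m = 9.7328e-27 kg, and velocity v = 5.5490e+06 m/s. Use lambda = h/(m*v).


lambda = h / (m * v)
= 6.626e-34 / (9.7328e-27 * 5.5490e+06)
= 6.626e-34 / 5.4007e-20
= 1.2269e-14 m

1.2269e-14


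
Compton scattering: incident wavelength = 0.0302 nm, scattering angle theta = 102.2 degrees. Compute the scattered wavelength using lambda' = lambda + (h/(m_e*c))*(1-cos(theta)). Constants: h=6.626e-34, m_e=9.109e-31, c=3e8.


Compton wavelength: h/(m_e*c) = 2.4247e-12 m
d_lambda = 2.4247e-12 * (1 - cos(102.2 deg))
= 2.4247e-12 * 1.211325
= 2.9371e-12 m = 0.002937 nm
lambda' = 0.0302 + 0.002937
= 0.033137 nm

0.033137


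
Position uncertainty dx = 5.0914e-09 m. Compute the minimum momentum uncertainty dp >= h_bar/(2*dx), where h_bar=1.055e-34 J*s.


dp = h_bar / (2 * dx)
= 1.055e-34 / (2 * 5.0914e-09)
= 1.055e-34 / 1.0183e-08
= 1.0361e-26 kg*m/s

1.0361e-26


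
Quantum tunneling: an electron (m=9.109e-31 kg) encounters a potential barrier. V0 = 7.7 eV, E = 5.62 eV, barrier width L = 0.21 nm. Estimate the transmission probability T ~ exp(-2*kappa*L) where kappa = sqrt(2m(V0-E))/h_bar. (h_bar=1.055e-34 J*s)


V0 - E = 2.08 eV = 3.3322e-19 J
kappa = sqrt(2 * m * (V0-E)) / h_bar
= sqrt(2 * 9.109e-31 * 3.3322e-19) / 1.055e-34
= 7.3852e+09 /m
2*kappa*L = 2 * 7.3852e+09 * 0.21e-9
= 3.1018
T = exp(-3.1018) = 4.496937e-02

4.496937e-02


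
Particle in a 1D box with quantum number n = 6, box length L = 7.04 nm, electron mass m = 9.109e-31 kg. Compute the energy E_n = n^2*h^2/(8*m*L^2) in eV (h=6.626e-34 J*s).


E = n^2 * h^2 / (8 * m * L^2)
= 6^2 * (6.626e-34)^2 / (8 * 9.109e-31 * (7.04e-9)^2)
= 36 * 4.3904e-67 / (8 * 9.109e-31 * 4.9562e-17)
= 4.3762e-20 J
= 0.2732 eV

0.2732


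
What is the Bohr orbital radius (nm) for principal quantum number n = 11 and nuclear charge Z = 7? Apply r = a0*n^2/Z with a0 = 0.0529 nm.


r = a0 * n^2 / Z
= 0.0529 * 11^2 / 7
= 0.0529 * 121 / 7
= 0.9144 nm

0.9144


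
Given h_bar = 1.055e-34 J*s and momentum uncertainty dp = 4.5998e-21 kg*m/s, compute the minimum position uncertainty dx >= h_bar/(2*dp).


dx = h_bar / (2 * dp)
= 1.055e-34 / (2 * 4.5998e-21)
= 1.055e-34 / 9.1996e-21
= 1.1468e-14 m

1.1468e-14


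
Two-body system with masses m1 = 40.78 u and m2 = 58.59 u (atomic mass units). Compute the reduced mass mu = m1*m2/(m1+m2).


mu = m1 * m2 / (m1 + m2)
= 40.78 * 58.59 / (40.78 + 58.59)
= 2389.3002 / 99.37
= 24.0445 u

24.0445


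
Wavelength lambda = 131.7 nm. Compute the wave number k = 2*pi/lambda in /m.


k = 2 * pi / lambda
= 6.2832 / (131.7e-9)
= 6.2832 / 1.3170e-07
= 4.7708e+07 /m

4.7708e+07


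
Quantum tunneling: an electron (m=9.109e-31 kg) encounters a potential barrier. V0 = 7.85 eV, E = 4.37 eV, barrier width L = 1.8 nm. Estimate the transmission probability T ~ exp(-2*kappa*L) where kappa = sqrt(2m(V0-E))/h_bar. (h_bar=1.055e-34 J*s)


V0 - E = 3.48 eV = 5.5750e-19 J
kappa = sqrt(2 * m * (V0-E)) / h_bar
= sqrt(2 * 9.109e-31 * 5.5750e-19) / 1.055e-34
= 9.5525e+09 /m
2*kappa*L = 2 * 9.5525e+09 * 1.8e-9
= 34.3891
T = exp(-34.3891) = 1.161416e-15

1.161416e-15


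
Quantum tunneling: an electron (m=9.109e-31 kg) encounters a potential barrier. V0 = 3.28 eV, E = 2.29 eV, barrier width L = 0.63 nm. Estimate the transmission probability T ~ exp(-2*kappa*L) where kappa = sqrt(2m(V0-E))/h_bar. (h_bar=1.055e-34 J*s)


V0 - E = 0.99 eV = 1.5860e-19 J
kappa = sqrt(2 * m * (V0-E)) / h_bar
= sqrt(2 * 9.109e-31 * 1.5860e-19) / 1.055e-34
= 5.0950e+09 /m
2*kappa*L = 2 * 5.0950e+09 * 0.63e-9
= 6.4197
T = exp(-6.4197) = 1.629083e-03

1.629083e-03


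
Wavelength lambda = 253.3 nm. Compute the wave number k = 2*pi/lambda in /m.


k = 2 * pi / lambda
= 6.2832 / (253.3e-9)
= 6.2832 / 2.5330e-07
= 2.4805e+07 /m

2.4805e+07


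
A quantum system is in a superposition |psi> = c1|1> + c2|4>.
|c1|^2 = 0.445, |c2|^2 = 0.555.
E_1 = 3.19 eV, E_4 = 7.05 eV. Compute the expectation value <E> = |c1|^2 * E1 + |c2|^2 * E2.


<E> = |c1|^2 * E1 + |c2|^2 * E2
= 0.445 * 3.19 + 0.555 * 7.05
= 1.4196 + 3.9128
= 5.3323 eV

5.3323


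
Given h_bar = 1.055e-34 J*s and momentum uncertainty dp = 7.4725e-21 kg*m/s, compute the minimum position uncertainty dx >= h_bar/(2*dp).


dx = h_bar / (2 * dp)
= 1.055e-34 / (2 * 7.4725e-21)
= 1.055e-34 / 1.4945e-20
= 7.0592e-15 m

7.0592e-15


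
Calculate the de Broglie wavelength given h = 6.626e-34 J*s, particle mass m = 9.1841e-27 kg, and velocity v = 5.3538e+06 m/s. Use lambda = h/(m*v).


lambda = h / (m * v)
= 6.626e-34 / (9.1841e-27 * 5.3538e+06)
= 6.626e-34 / 4.9170e-20
= 1.3476e-14 m

1.3476e-14


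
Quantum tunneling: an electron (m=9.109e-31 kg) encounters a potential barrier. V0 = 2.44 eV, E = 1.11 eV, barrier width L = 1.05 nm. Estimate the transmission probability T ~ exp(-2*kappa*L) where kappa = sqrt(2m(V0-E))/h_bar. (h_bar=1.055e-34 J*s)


V0 - E = 1.33 eV = 2.1307e-19 J
kappa = sqrt(2 * m * (V0-E)) / h_bar
= sqrt(2 * 9.109e-31 * 2.1307e-19) / 1.055e-34
= 5.9055e+09 /m
2*kappa*L = 2 * 5.9055e+09 * 1.05e-9
= 12.4015
T = exp(-12.4015) = 4.112410e-06

4.112410e-06


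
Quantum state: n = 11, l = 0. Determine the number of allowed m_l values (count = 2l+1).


m_l ranges from -l to +l in integer steps
So m_l goes from -0 to +0
Count = 2l + 1 = 2*0 + 1
= 1

1


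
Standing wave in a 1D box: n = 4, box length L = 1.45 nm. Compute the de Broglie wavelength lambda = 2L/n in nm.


lambda = 2L / n
= 2 * 1.45 / 4
= 2.9 / 4
= 0.725 nm

0.725


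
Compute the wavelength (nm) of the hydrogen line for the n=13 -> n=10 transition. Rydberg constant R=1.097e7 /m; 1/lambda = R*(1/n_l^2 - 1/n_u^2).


1/lambda = R * (1/n_l^2 - 1/n_u^2)
= 1.097e7 * (1/10^2 - 1/13^2)
= 1.097e7 * (0.01 - 0.005917)
= 1.097e7 * 0.004083
= 4.4789e+04 /m
lambda = 1 / 4.4789e+04 = 22327.0316 nm

22327.0316


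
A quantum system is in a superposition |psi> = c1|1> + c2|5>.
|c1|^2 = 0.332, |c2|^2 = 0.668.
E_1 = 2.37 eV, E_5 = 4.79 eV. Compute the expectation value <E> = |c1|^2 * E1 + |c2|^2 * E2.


<E> = |c1|^2 * E1 + |c2|^2 * E2
= 0.332 * 2.37 + 0.668 * 4.79
= 0.7868 + 3.1997
= 3.9866 eV

3.9866


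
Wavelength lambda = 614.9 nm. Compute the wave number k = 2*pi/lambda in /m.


k = 2 * pi / lambda
= 6.2832 / (614.9e-9)
= 6.2832 / 6.1490e-07
= 1.0218e+07 /m

1.0218e+07


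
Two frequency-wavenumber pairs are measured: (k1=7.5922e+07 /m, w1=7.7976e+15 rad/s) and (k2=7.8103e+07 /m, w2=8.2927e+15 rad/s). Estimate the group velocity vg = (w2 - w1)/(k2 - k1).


vg = (w2 - w1) / (k2 - k1)
= (8.2927e+15 - 7.7976e+15) / (7.8103e+07 - 7.5922e+07)
= 4.9510e+14 / 2.1810e+06
= 2.2701e+08 m/s

2.2701e+08


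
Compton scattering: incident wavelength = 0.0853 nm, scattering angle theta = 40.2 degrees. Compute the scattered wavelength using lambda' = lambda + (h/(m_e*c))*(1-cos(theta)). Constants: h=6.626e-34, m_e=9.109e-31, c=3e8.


Compton wavelength: h/(m_e*c) = 2.4247e-12 m
d_lambda = 2.4247e-12 * (1 - cos(40.2 deg))
= 2.4247e-12 * 0.236204
= 5.7273e-13 m = 0.000573 nm
lambda' = 0.0853 + 0.000573
= 0.085873 nm

0.085873


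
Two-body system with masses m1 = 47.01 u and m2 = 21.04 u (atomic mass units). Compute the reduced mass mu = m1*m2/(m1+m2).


mu = m1 * m2 / (m1 + m2)
= 47.01 * 21.04 / (47.01 + 21.04)
= 989.0904 / 68.05
= 14.5348 u

14.5348


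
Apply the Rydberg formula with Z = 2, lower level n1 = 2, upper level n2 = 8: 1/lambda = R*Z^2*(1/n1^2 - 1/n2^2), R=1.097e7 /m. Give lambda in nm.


1/lambda = R * Z^2 * (1/n1^2 - 1/n2^2)
= 1.097e7 * 2^2 * (1/2^2 - 1/8^2)
= 1.097e7 * 4 * (0.25 - 0.015625)
= 1.0284e+07 /m
lambda = 1 / 1.0284e+07
= 97.2349 nm

97.2349


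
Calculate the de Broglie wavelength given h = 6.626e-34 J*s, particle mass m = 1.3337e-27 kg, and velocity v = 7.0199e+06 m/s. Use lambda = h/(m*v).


lambda = h / (m * v)
= 6.626e-34 / (1.3337e-27 * 7.0199e+06)
= 6.626e-34 / 9.3624e-21
= 7.0772e-14 m

7.0772e-14


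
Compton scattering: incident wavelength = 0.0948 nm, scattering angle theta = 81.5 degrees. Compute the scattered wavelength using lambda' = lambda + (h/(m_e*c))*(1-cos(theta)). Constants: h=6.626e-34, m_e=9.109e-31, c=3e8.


Compton wavelength: h/(m_e*c) = 2.4247e-12 m
d_lambda = 2.4247e-12 * (1 - cos(81.5 deg))
= 2.4247e-12 * 0.852191
= 2.0663e-12 m = 0.002066 nm
lambda' = 0.0948 + 0.002066
= 0.096866 nm

0.096866


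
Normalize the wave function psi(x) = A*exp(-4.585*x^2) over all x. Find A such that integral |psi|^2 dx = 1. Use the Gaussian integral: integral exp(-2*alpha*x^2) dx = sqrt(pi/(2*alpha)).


integral |psi|^2 dx = A^2 * sqrt(pi/(2*alpha)) = 1
A^2 = sqrt(2*alpha/pi)
= sqrt(2 * 4.585 / pi)
= 1.708479
A = sqrt(1.708479)
= 1.3071

1.3071


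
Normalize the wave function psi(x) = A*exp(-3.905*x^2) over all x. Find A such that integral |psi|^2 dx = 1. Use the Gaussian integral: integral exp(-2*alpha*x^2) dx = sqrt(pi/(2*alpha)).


integral |psi|^2 dx = A^2 * sqrt(pi/(2*alpha)) = 1
A^2 = sqrt(2*alpha/pi)
= sqrt(2 * 3.905 / pi)
= 1.576705
A = sqrt(1.576705)
= 1.2557

1.2557


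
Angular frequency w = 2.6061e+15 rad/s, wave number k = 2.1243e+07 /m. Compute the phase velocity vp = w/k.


vp = w / k
= 2.6061e+15 / 2.1243e+07
= 1.2268e+08 m/s

1.2268e+08


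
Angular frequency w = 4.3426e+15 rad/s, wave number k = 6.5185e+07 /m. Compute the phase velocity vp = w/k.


vp = w / k
= 4.3426e+15 / 6.5185e+07
= 6.6620e+07 m/s

6.6620e+07


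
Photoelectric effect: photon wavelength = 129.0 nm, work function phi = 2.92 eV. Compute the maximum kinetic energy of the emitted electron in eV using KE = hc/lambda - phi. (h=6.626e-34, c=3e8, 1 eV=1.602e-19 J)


E_photon = hc / lambda
= (6.626e-34)(3e8) / (129.0e-9)
= 1.5409e-18 J
= 9.6188 eV
KE = E_photon - phi
= 9.6188 - 2.92
= 6.6988 eV

6.6988


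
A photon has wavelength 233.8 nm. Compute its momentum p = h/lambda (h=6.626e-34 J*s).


p = h / lambda
= 6.626e-34 / (233.8e-9)
= 6.626e-34 / 2.3380e-07
= 2.8340e-27 kg*m/s

2.8340e-27


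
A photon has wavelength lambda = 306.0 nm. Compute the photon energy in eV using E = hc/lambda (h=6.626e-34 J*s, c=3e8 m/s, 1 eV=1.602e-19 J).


E = hc / lambda
= (6.626e-34)(3e8) / (306.0e-9)
= 1.9878e-25 / 3.0600e-07
= 6.4961e-19 J
Converting to eV: 6.4961e-19 / 1.602e-19
= 4.055 eV

4.055


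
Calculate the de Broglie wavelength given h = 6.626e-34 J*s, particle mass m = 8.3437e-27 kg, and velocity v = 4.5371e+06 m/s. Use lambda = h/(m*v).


lambda = h / (m * v)
= 6.626e-34 / (8.3437e-27 * 4.5371e+06)
= 6.626e-34 / 3.7856e-20
= 1.7503e-14 m

1.7503e-14


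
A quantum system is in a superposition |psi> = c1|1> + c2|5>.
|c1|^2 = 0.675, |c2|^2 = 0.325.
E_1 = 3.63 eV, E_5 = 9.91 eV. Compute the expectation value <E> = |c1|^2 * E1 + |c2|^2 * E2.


<E> = |c1|^2 * E1 + |c2|^2 * E2
= 0.675 * 3.63 + 0.325 * 9.91
= 2.4503 + 3.2208
= 5.671 eV

5.671


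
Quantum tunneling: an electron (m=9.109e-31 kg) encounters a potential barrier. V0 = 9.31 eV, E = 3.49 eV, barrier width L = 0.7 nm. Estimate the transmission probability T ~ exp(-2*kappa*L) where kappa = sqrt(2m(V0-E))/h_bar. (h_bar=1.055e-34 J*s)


V0 - E = 5.82 eV = 9.3236e-19 J
kappa = sqrt(2 * m * (V0-E)) / h_bar
= sqrt(2 * 9.109e-31 * 9.3236e-19) / 1.055e-34
= 1.2354e+10 /m
2*kappa*L = 2 * 1.2354e+10 * 0.7e-9
= 17.2949
T = exp(-17.2949) = 3.082547e-08

3.082547e-08


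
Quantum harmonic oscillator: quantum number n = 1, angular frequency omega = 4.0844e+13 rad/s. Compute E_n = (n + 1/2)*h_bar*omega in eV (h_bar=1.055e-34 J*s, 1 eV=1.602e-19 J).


E = (n + 1/2) * h_bar * omega
= (1 + 0.5) * 1.055e-34 * 4.0844e+13
= 1.5 * 4.3090e-21
= 6.4636e-21 J
= 0.0403 eV

0.0403


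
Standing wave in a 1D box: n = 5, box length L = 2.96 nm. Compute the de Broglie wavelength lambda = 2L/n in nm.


lambda = 2L / n
= 2 * 2.96 / 5
= 5.92 / 5
= 1.184 nm

1.184


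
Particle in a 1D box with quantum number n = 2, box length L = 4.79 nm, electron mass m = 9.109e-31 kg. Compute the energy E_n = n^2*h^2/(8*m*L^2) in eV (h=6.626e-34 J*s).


E = n^2 * h^2 / (8 * m * L^2)
= 2^2 * (6.626e-34)^2 / (8 * 9.109e-31 * (4.79e-9)^2)
= 4 * 4.3904e-67 / (8 * 9.109e-31 * 2.2944e-17)
= 1.0503e-20 J
= 0.0656 eV

0.0656
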